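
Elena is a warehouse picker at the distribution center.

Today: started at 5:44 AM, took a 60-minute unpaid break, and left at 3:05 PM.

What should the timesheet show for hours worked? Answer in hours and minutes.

Today: 5:44 AM–3:05 PM = 9 h 21 min; less 60 min break → 8 h 21 min

8 h 21 min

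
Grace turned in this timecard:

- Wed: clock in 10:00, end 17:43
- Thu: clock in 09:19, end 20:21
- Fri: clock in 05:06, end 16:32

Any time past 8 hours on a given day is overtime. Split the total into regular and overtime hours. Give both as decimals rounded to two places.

Regular 23.72 hours, overtime 6.47 hours

Wed: 10:00–17:43 = 7 h 43 min
Thu: 09:19–20:21 = 11 h 2 min
Fri: 05:06–16:32 = 11 h 26 min
Wed reg 7 h 43 min / OT 0 h 0 min; Thu reg 8 h 0 min / OT 3 h 2 min; Fri reg 8 h 0 min / OT 3 h 26 min.
Totals: regular 23 h 43 min, overtime 6 h 28 min.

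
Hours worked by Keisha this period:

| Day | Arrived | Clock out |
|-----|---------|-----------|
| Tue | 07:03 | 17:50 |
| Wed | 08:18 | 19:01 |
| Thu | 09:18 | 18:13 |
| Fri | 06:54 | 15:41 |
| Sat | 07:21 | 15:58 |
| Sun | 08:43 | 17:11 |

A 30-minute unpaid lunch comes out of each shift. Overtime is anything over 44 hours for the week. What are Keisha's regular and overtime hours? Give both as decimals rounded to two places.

Tue: 07:03–17:50 = 10 h 47 min; less 30 min break → 10 h 17 min
Wed: 08:18–19:01 = 10 h 43 min; less 30 min break → 10 h 13 min
Thu: 09:18–18:13 = 8 h 55 min; less 30 min break → 8 h 25 min
Fri: 06:54–15:41 = 8 h 47 min; less 30 min break → 8 h 17 min
Sat: 07:21–15:58 = 8 h 37 min; less 30 min break → 8 h 7 min
Sun: 08:43–17:11 = 8 h 28 min; less 30 min break → 7 h 58 min
Total worked: 53 h 17 min = 53.28 h.
Threshold 44 h → overtime 9 h 17 min, regular 44 h 0 min.

Regular 44.00 hours, overtime 9.28 hours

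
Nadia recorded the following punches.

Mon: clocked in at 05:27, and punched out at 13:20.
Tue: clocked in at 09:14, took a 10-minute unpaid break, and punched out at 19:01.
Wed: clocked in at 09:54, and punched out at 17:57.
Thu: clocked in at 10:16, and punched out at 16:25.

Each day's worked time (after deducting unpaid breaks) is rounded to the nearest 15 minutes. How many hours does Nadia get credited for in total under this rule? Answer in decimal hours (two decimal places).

Mon: 05:27–13:20 = 7 h 53 min → rounds to 8 h 0 min
Tue: 09:14–19:01 = 9 h 47 min − 10 min = 9 h 37 min → rounds to 9 h 30 min
Wed: 09:54–17:57 = 8 h 3 min → rounds to 8 h 0 min
Thu: 10:16–16:25 = 6 h 9 min → rounds to 6 h 15 min
Total credited: 31 h 45 min.

31.75 hours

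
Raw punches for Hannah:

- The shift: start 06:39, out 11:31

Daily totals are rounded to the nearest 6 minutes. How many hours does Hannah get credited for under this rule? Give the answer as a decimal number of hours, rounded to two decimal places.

4.90 hours

The shift: 06:39–11:31 = 4 h 52 min → rounds to 4 h 54 min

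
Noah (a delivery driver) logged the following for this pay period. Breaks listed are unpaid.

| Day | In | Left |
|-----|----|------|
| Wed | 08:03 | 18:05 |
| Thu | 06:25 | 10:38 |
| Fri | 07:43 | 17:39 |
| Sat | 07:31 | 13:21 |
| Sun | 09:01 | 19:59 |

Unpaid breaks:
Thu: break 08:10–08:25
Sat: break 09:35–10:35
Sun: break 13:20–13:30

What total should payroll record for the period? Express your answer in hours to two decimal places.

39.57 hours

Wed: 08:03–18:05 = 10 h 2 min
Thu: 06:25–10:38 = 4 h 13 min; less 15 min break → 3 h 58 min
Fri: 07:43–17:39 = 9 h 56 min
Sat: 07:31–13:21 = 5 h 50 min; less 60 min break → 4 h 50 min
Sun: 09:01–19:59 = 10 h 58 min; less 10 min break → 10 h 48 min
Total: 10 h 2 min + 3 h 58 min + 9 h 56 min + 4 h 50 min + 10 h 48 min = 39 h 34 min.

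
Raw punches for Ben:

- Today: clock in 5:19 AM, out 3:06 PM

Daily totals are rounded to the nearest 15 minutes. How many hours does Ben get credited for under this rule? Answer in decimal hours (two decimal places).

9.75 hours

Today: 5:19 AM–3:06 PM = 9 h 47 min → rounds to 9 h 45 min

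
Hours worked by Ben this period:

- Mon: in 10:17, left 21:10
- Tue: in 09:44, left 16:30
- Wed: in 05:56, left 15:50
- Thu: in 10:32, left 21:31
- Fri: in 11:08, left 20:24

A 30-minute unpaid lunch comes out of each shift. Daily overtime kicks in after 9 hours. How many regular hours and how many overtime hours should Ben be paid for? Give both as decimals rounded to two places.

Mon: 10:17–21:10 = 10 h 53 min; less 30 min break → 10 h 23 min
Tue: 09:44–16:30 = 6 h 46 min; less 30 min break → 6 h 16 min
Wed: 05:56–15:50 = 9 h 54 min; less 30 min break → 9 h 24 min
Thu: 10:32–21:31 = 10 h 59 min; less 30 min break → 10 h 29 min
Fri: 11:08–20:24 = 9 h 16 min; less 30 min break → 8 h 46 min
Mon reg 9 h 0 min / OT 1 h 23 min; Tue reg 6 h 16 min / OT 0 h 0 min; Wed reg 9 h 0 min / OT 0 h 24 min; Thu reg 9 h 0 min / OT 1 h 29 min; Fri reg 8 h 46 min / OT 0 h 0 min.
Totals: regular 42 h 2 min, overtime 3 h 16 min.

Regular 42.03 hours, overtime 3.27 hours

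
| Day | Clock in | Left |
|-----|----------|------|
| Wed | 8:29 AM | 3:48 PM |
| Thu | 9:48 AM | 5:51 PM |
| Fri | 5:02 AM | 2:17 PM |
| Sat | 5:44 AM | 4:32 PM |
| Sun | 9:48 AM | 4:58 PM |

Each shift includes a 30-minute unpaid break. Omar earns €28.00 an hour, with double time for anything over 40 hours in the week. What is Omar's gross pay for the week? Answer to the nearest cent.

Wed: 8:29 AM–3:48 PM = 7 h 19 min; less 30 min break → 6 h 49 min
Thu: 9:48 AM–5:51 PM = 8 h 3 min; less 30 min break → 7 h 33 min
Fri: 5:02 AM–2:17 PM = 9 h 15 min; less 30 min break → 8 h 45 min
Sat: 5:44 AM–4:32 PM = 10 h 48 min; less 30 min break → 10 h 18 min
Sun: 9:48 AM–4:58 PM = 7 h 10 min; less 30 min break → 6 h 40 min
Total worked: 40 h 5 min = 2405 min.
Regular 40 h 0 min = 2400 min at €28.00/h; overtime 0 h 5 min = 5 min at €56.00/h.
Pay = (2400 × €28.00 + 5 × €56.00) ÷ 60 = €1124.67.

€1124.67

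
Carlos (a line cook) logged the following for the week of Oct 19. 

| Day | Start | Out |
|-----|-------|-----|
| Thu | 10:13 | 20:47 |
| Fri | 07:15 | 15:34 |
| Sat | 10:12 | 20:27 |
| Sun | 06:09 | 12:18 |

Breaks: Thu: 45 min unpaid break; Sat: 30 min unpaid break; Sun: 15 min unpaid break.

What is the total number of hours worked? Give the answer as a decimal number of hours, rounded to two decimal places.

Thu: 10:13–20:47 = 10 h 34 min; less 45 min break → 9 h 49 min
Fri: 07:15–15:34 = 8 h 19 min
Sat: 10:12–20:27 = 10 h 15 min; less 30 min break → 9 h 45 min
Sun: 06:09–12:18 = 6 h 9 min; less 15 min break → 5 h 54 min
Total: 9 h 49 min + 8 h 19 min + 9 h 45 min + 5 h 54 min = 33 h 47 min.

33.78 hours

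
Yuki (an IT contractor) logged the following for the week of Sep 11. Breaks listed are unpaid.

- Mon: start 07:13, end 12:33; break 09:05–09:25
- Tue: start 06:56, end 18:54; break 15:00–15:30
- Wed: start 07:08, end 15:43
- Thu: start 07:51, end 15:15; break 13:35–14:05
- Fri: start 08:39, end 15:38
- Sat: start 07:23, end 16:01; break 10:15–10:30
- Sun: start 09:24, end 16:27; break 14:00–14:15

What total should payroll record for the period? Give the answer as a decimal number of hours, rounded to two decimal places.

Mon: 07:13–12:33 = 5 h 20 min; less 20 min break → 5 h 0 min
Tue: 06:56–18:54 = 11 h 58 min; less 30 min break → 11 h 28 min
Wed: 07:08–15:43 = 8 h 35 min
Thu: 07:51–15:15 = 7 h 24 min; less 30 min break → 6 h 54 min
Fri: 08:39–15:38 = 6 h 59 min
Sat: 07:23–16:01 = 8 h 38 min; less 15 min break → 8 h 23 min
Sun: 09:24–16:27 = 7 h 3 min; less 15 min break → 6 h 48 min
Total: 5 h 0 min + 11 h 28 min + 8 h 35 min + 6 h 54 min + 6 h 59 min + 8 h 23 min + 6 h 48 min = 54 h 7 min.

54.12 hours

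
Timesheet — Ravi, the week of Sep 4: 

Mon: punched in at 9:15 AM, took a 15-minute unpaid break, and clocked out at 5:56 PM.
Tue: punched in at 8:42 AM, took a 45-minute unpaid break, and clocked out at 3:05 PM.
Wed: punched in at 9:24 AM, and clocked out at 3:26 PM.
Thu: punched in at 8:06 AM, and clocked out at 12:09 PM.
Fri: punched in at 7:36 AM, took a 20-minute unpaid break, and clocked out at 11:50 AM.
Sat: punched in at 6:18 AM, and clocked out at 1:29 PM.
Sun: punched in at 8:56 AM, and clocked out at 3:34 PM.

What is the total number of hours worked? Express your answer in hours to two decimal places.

41.87 hours

Mon: 9:15 AM–5:56 PM = 8 h 41 min; less 15 min break → 8 h 26 min
Tue: 8:42 AM–3:05 PM = 6 h 23 min; less 45 min break → 5 h 38 min
Wed: 9:24 AM–3:26 PM = 6 h 2 min
Thu: 8:06 AM–12:09 PM = 4 h 3 min
Fri: 7:36 AM–11:50 AM = 4 h 14 min; less 20 min break → 3 h 54 min
Sat: 6:18 AM–1:29 PM = 7 h 11 min
Sun: 8:56 AM–3:34 PM = 6 h 38 min
Total: 8 h 26 min + 5 h 38 min + 6 h 2 min + 4 h 3 min + 3 h 54 min + 7 h 11 min + 6 h 38 min = 41 h 52 min.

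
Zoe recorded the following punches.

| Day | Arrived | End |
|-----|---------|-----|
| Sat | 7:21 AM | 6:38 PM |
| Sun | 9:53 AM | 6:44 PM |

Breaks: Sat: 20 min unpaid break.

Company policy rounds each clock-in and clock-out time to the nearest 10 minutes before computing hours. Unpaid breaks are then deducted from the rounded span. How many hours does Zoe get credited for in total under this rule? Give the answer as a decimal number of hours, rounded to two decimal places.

19.83 hours

Sat: in 7:21 AM→7:20 AM, out 6:38 PM→6:40 PM; 11 h 20 min − 20 min = 11 h 0 min
Sun: in 9:53 AM→9:50 AM, out 6:44 PM→6:40 PM; 8 h 50 min
Total credited: 19 h 50 min.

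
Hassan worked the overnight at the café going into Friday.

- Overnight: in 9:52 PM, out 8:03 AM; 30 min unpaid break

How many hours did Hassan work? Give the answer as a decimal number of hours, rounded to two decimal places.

9.68 hours

Overnight: 9:52 PM → midnight = 2 h 8 min; midnight → 8:03 AM = 8 h 3 min; span 10 h 11 min; less 30 min break → 9 h 41 min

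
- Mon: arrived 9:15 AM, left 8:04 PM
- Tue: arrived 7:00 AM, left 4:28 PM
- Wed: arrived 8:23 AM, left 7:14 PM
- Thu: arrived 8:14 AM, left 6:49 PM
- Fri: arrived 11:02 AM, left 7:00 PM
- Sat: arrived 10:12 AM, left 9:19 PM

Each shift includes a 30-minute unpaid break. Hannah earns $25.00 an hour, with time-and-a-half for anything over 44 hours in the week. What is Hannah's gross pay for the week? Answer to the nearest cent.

Mon: 9:15 AM–8:04 PM = 10 h 49 min; less 30 min break → 10 h 19 min
Tue: 7:00 AM–4:28 PM = 9 h 28 min; less 30 min break → 8 h 58 min
Wed: 8:23 AM–7:14 PM = 10 h 51 min; less 30 min break → 10 h 21 min
Thu: 8:14 AM–6:49 PM = 10 h 35 min; less 30 min break → 10 h 5 min
Fri: 11:02 AM–7:00 PM = 7 h 58 min; less 30 min break → 7 h 28 min
Sat: 10:12 AM–9:19 PM = 11 h 7 min; less 30 min break → 10 h 37 min
Total worked: 57 h 48 min = 3468 min.
Regular 44 h 0 min = 2640 min at $25.00/h; overtime 13 h 48 min = 828 min at $37.50/h.
Pay = (2640 × $25.00 + 828 × $37.50) ÷ 60 = $1617.50.

$1617.50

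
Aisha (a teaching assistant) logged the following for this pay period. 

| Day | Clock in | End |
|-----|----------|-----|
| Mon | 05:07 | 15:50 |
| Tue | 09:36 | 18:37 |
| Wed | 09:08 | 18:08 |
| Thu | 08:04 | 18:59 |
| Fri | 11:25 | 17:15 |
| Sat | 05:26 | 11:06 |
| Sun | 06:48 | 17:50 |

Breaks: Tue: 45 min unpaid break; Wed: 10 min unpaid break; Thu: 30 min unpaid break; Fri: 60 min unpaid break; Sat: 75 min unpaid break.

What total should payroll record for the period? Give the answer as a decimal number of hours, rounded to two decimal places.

58.52 hours

Mon: 05:07–15:50 = 10 h 43 min
Tue: 09:36–18:37 = 9 h 1 min; less 45 min break → 8 h 16 min
Wed: 09:08–18:08 = 9 h 0 min; less 10 min break → 8 h 50 min
Thu: 08:04–18:59 = 10 h 55 min; less 30 min break → 10 h 25 min
Fri: 11:25–17:15 = 5 h 50 min; less 60 min break → 4 h 50 min
Sat: 05:26–11:06 = 5 h 40 min; less 75 min break → 4 h 25 min
Sun: 06:48–17:50 = 11 h 2 min
Total: 10 h 43 min + 8 h 16 min + 8 h 50 min + 10 h 25 min + 4 h 50 min + 4 h 25 min + 11 h 2 min = 58 h 31 min.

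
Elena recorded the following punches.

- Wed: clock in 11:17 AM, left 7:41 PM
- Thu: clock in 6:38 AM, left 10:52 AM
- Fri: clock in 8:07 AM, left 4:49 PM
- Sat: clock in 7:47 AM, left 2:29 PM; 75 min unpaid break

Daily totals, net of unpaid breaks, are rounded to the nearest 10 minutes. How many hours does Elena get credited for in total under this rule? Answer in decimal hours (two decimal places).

Wed: 11:17 AM–7:41 PM = 8 h 24 min → rounds to 8 h 20 min
Thu: 6:38 AM–10:52 AM = 4 h 14 min → rounds to 4 h 10 min
Fri: 8:07 AM–4:49 PM = 8 h 42 min → rounds to 8 h 40 min
Sat: 7:47 AM–2:29 PM = 6 h 42 min − 75 min = 5 h 27 min → rounds to 5 h 30 min
Total credited: 26 h 40 min.

26.67 hours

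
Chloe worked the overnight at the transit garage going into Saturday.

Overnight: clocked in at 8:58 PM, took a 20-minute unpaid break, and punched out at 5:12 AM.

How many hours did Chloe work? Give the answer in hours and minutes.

7 h 54 min

Overnight: 8:58 PM → midnight = 3 h 2 min; midnight → 5:12 AM = 5 h 12 min; span 8 h 14 min; less 20 min break → 7 h 54 min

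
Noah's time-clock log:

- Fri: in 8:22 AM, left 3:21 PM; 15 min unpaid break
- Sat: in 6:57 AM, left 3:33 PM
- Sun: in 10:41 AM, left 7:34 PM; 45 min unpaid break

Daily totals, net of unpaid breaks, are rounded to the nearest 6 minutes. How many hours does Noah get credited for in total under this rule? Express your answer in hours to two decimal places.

Fri: 8:22 AM–3:21 PM = 6 h 59 min − 15 min = 6 h 44 min → rounds to 6 h 42 min
Sat: 6:57 AM–3:33 PM = 8 h 36 min → rounds to 8 h 36 min
Sun: 10:41 AM–7:34 PM = 8 h 53 min − 45 min = 8 h 8 min → rounds to 8 h 6 min
Total credited: 23 h 24 min.

23.40 hours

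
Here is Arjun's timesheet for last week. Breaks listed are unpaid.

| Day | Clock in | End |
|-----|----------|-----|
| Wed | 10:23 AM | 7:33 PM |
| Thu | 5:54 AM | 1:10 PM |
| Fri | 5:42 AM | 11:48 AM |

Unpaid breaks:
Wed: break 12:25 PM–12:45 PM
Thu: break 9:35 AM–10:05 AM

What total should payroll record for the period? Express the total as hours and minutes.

21 h 42 min

Wed: 10:23 AM–7:33 PM = 9 h 10 min; less 20 min break → 8 h 50 min
Thu: 5:54 AM–1:10 PM = 7 h 16 min; less 30 min break → 6 h 46 min
Fri: 5:42 AM–11:48 AM = 6 h 6 min
Total: 8 h 50 min + 6 h 46 min + 6 h 6 min = 21 h 42 min.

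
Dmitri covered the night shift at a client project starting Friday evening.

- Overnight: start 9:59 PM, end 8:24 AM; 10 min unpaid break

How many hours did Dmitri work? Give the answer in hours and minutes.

Overnight: 9:59 PM → midnight = 2 h 1 min; midnight → 8:24 AM = 8 h 24 min; span 10 h 25 min; less 10 min break → 10 h 15 min

10 h 15 min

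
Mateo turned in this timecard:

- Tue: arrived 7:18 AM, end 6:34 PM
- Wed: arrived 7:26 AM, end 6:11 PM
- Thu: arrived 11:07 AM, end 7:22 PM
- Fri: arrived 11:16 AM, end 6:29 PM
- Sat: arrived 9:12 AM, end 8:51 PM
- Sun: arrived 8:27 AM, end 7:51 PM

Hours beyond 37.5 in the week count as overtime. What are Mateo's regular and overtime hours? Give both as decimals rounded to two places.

Tue: 7:18 AM–6:34 PM = 11 h 16 min
Wed: 7:26 AM–6:11 PM = 10 h 45 min
Thu: 11:07 AM–7:22 PM = 8 h 15 min
Fri: 11:16 AM–6:29 PM = 7 h 13 min
Sat: 9:12 AM–8:51 PM = 11 h 39 min
Sun: 8:27 AM–7:51 PM = 11 h 24 min
Total worked: 60 h 32 min = 60.53 h.
Threshold 37.5 h → overtime 23 h 2 min, regular 37 h 30 min.

Regular 37.50 hours, overtime 23.03 hours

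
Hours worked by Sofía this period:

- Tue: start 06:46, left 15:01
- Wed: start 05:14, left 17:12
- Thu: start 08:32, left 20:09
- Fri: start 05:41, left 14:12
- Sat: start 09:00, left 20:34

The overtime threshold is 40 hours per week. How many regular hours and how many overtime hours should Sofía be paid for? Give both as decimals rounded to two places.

Regular 40.00 hours, overtime 11.92 hours

Tue: 06:46–15:01 = 8 h 15 min
Wed: 05:14–17:12 = 11 h 58 min
Thu: 08:32–20:09 = 11 h 37 min
Fri: 05:41–14:12 = 8 h 31 min
Sat: 09:00–20:34 = 11 h 34 min
Total worked: 51 h 55 min = 51.92 h.
Threshold 40 h → overtime 11 h 55 min, regular 40 h 0 min.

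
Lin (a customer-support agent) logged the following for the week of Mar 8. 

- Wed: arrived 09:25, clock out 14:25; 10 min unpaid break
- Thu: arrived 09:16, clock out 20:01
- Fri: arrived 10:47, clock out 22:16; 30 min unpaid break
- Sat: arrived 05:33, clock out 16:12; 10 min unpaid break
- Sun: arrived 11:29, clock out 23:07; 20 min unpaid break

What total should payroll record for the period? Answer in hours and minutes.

Wed: 09:25–14:25 = 5 h 0 min; less 10 min break → 4 h 50 min
Thu: 09:16–20:01 = 10 h 45 min
Fri: 10:47–22:16 = 11 h 29 min; less 30 min break → 10 h 59 min
Sat: 05:33–16:12 = 10 h 39 min; less 10 min break → 10 h 29 min
Sun: 11:29–23:07 = 11 h 38 min; less 20 min break → 11 h 18 min
Total: 4 h 50 min + 10 h 45 min + 10 h 59 min + 10 h 29 min + 11 h 18 min = 48 h 21 min.

48 h 21 min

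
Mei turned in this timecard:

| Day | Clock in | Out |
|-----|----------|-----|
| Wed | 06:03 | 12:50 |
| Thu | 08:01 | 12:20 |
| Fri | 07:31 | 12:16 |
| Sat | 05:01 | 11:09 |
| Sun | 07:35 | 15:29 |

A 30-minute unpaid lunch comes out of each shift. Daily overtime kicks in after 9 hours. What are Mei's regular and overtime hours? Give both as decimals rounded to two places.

Regular 27.38 hours, overtime 0.00 hours

Wed: 06:03–12:50 = 6 h 47 min; less 30 min break → 6 h 17 min
Thu: 08:01–12:20 = 4 h 19 min; less 30 min break → 3 h 49 min
Fri: 07:31–12:16 = 4 h 45 min; less 30 min break → 4 h 15 min
Sat: 05:01–11:09 = 6 h 8 min; less 30 min break → 5 h 38 min
Sun: 07:35–15:29 = 7 h 54 min; less 30 min break → 7 h 24 min
Wed reg 6 h 17 min / OT 0 h 0 min; Thu reg 3 h 49 min / OT 0 h 0 min; Fri reg 4 h 15 min / OT 0 h 0 min; Sat reg 5 h 38 min / OT 0 h 0 min; Sun reg 7 h 24 min / OT 0 h 0 min.
Totals: regular 27 h 23 min, overtime 0 h 0 min.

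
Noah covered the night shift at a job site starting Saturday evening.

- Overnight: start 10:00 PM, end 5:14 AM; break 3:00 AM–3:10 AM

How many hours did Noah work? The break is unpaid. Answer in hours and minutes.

Overnight: 10:00 PM → midnight = 2 h 0 min; midnight → 5:14 AM = 5 h 14 min; span 7 h 14 min; less 10 min break → 7 h 4 min

7 h 4 min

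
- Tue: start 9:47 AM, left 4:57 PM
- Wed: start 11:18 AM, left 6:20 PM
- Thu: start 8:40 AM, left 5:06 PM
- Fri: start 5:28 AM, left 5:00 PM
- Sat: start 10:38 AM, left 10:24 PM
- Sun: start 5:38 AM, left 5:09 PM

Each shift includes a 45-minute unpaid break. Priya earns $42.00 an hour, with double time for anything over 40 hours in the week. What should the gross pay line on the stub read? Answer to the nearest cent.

$2767.80

Tue: 9:47 AM–4:57 PM = 7 h 10 min; less 45 min break → 6 h 25 min
Wed: 11:18 AM–6:20 PM = 7 h 2 min; less 45 min break → 6 h 17 min
Thu: 8:40 AM–5:06 PM = 8 h 26 min; less 45 min break → 7 h 41 min
Fri: 5:28 AM–5:00 PM = 11 h 32 min; less 45 min break → 10 h 47 min
Sat: 10:38 AM–10:24 PM = 11 h 46 min; less 45 min break → 11 h 1 min
Sun: 5:38 AM–5:09 PM = 11 h 31 min; less 45 min break → 10 h 46 min
Total worked: 52 h 57 min = 3177 min.
Regular 40 h 0 min = 2400 min at $42.00/h; overtime 12 h 57 min = 777 min at $84.00/h.
Pay = (2400 × $42.00 + 777 × $84.00) ÷ 60 = $2767.80.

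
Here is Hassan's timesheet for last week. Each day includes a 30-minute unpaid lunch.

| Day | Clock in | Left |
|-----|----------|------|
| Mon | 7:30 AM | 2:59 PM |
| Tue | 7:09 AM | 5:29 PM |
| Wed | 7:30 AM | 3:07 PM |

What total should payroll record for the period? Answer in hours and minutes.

23 h 56 min

Mon: 7:30 AM–2:59 PM = 7 h 29 min; less 30 min break → 6 h 59 min
Tue: 7:09 AM–5:29 PM = 10 h 20 min; less 30 min break → 9 h 50 min
Wed: 7:30 AM–3:07 PM = 7 h 37 min; less 30 min break → 7 h 7 min
Total: 6 h 59 min + 9 h 50 min + 7 h 7 min = 23 h 56 min.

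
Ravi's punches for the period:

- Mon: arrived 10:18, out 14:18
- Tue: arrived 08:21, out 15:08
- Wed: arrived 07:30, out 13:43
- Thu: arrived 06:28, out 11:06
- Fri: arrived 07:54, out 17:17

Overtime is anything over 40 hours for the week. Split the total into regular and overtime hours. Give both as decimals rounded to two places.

Regular 31.02 hours, overtime 0.00 hours

Mon: 10:18–14:18 = 4 h 0 min
Tue: 08:21–15:08 = 6 h 47 min
Wed: 07:30–13:43 = 6 h 13 min
Thu: 06:28–11:06 = 4 h 38 min
Fri: 07:54–17:17 = 9 h 23 min
Total worked: 31 h 1 min = 31.02 h.
Threshold 40 h → overtime 0 h 0 min, regular 31 h 1 min.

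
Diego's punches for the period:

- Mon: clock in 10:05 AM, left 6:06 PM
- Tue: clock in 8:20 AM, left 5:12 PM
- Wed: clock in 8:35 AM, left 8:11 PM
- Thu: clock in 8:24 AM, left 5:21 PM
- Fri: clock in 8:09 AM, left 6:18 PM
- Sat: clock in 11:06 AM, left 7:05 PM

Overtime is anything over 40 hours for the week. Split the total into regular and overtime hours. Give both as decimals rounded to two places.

Mon: 10:05 AM–6:06 PM = 8 h 1 min
Tue: 8:20 AM–5:12 PM = 8 h 52 min
Wed: 8:35 AM–8:11 PM = 11 h 36 min
Thu: 8:24 AM–5:21 PM = 8 h 57 min
Fri: 8:09 AM–6:18 PM = 10 h 9 min
Sat: 11:06 AM–7:05 PM = 7 h 59 min
Total worked: 55 h 34 min = 55.57 h.
Threshold 40 h → overtime 15 h 34 min, regular 40 h 0 min.

Regular 40.00 hours, overtime 15.57 hours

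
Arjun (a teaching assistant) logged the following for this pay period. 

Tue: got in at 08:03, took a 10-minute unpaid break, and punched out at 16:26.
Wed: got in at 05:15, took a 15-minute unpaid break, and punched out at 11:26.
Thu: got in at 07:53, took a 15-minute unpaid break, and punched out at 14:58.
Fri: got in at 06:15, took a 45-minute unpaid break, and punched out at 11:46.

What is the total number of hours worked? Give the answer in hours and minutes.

25 h 45 min

Tue: 08:03–16:26 = 8 h 23 min; less 10 min break → 8 h 13 min
Wed: 05:15–11:26 = 6 h 11 min; less 15 min break → 5 h 56 min
Thu: 07:53–14:58 = 7 h 5 min; less 15 min break → 6 h 50 min
Fri: 06:15–11:46 = 5 h 31 min; less 45 min break → 4 h 46 min
Total: 8 h 13 min + 5 h 56 min + 6 h 50 min + 4 h 46 min = 25 h 45 min.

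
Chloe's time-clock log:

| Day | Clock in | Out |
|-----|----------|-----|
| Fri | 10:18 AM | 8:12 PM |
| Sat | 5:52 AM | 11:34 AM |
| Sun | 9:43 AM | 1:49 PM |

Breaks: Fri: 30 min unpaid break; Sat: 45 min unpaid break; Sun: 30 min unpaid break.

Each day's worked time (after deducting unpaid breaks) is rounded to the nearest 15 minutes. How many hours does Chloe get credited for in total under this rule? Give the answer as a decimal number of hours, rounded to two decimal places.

18.00 hours

Fri: 10:18 AM–8:12 PM = 9 h 54 min − 30 min = 9 h 24 min → rounds to 9 h 30 min
Sat: 5:52 AM–11:34 AM = 5 h 42 min − 45 min = 4 h 57 min → rounds to 5 h 0 min
Sun: 9:43 AM–1:49 PM = 4 h 6 min − 30 min = 3 h 36 min → rounds to 3 h 30 min
Total credited: 18 h 0 min.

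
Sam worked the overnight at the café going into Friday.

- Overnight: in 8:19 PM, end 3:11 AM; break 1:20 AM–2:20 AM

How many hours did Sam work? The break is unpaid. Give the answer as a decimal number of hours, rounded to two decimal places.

5.87 hours

Overnight: 8:19 PM → midnight = 3 h 41 min; midnight → 3:11 AM = 3 h 11 min; span 6 h 52 min; less 60 min break → 5 h 52 min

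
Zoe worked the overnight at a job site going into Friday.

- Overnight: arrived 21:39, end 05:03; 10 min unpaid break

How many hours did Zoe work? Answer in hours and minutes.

7 h 14 min

Overnight: 21:39 → midnight = 2 h 21 min; midnight → 05:03 = 5 h 3 min; span 7 h 24 min; less 10 min break → 7 h 14 min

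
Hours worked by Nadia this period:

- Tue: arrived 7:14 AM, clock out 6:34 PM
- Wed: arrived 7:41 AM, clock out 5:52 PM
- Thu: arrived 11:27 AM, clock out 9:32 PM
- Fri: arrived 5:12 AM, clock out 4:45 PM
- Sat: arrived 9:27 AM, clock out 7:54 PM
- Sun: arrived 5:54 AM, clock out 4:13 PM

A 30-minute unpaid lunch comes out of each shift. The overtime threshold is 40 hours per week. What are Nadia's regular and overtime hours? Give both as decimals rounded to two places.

Tue: 7:14 AM–6:34 PM = 11 h 20 min; less 30 min break → 10 h 50 min
Wed: 7:41 AM–5:52 PM = 10 h 11 min; less 30 min break → 9 h 41 min
Thu: 11:27 AM–9:32 PM = 10 h 5 min; less 30 min break → 9 h 35 min
Fri: 5:12 AM–4:45 PM = 11 h 33 min; less 30 min break → 11 h 3 min
Sat: 9:27 AM–7:54 PM = 10 h 27 min; less 30 min break → 9 h 57 min
Sun: 5:54 AM–4:13 PM = 10 h 19 min; less 30 min break → 9 h 49 min
Total worked: 60 h 55 min = 60.92 h.
Threshold 40 h → overtime 20 h 55 min, regular 40 h 0 min.

Regular 40.00 hours, overtime 20.92 hours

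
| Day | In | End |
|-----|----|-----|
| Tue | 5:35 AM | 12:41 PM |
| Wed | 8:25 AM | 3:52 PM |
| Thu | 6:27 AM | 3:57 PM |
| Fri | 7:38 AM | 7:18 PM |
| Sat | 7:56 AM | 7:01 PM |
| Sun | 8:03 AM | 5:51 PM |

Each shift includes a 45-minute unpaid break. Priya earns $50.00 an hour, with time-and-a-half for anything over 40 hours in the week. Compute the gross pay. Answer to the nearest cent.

$2907.50

Tue: 5:35 AM–12:41 PM = 7 h 6 min; less 45 min break → 6 h 21 min
Wed: 8:25 AM–3:52 PM = 7 h 27 min; less 45 min break → 6 h 42 min
Thu: 6:27 AM–3:57 PM = 9 h 30 min; less 45 min break → 8 h 45 min
Fri: 7:38 AM–7:18 PM = 11 h 40 min; less 45 min break → 10 h 55 min
Sat: 7:56 AM–7:01 PM = 11 h 5 min; less 45 min break → 10 h 20 min
Sun: 8:03 AM–5:51 PM = 9 h 48 min; less 45 min break → 9 h 3 min
Total worked: 52 h 6 min = 3126 min.
Regular 40 h 0 min = 2400 min at $50.00/h; overtime 12 h 6 min = 726 min at $75.00/h.
Pay = (2400 × $50.00 + 726 × $75.00) ÷ 60 = $2907.50.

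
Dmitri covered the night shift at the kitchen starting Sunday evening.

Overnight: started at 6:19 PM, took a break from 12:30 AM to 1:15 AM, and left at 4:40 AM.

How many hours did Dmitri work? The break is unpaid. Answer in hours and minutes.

Overnight: 6:19 PM → midnight = 5 h 41 min; midnight → 4:40 AM = 4 h 40 min; span 10 h 21 min; less 45 min break → 9 h 36 min

9 h 36 min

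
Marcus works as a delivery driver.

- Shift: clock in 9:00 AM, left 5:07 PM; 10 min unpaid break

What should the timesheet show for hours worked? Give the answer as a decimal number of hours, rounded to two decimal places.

7.95 hours

Shift: 9:00 AM–5:07 PM = 8 h 7 min; less 10 min break → 7 h 57 min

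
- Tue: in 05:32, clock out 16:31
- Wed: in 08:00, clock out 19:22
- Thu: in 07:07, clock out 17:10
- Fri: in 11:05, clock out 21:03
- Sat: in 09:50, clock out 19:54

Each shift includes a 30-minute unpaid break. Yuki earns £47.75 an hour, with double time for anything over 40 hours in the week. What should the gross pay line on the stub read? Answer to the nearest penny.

Tue: 05:32–16:31 = 10 h 59 min; less 30 min break → 10 h 29 min
Wed: 08:00–19:22 = 11 h 22 min; less 30 min break → 10 h 52 min
Thu: 07:07–17:10 = 10 h 3 min; less 30 min break → 9 h 33 min
Fri: 11:05–21:03 = 9 h 58 min; less 30 min break → 9 h 28 min
Sat: 09:50–19:54 = 10 h 4 min; less 30 min break → 9 h 34 min
Total worked: 49 h 56 min = 2996 min.
Regular 40 h 0 min = 2400 min at £47.75/h; overtime 9 h 56 min = 596 min at £95.50/h.
Pay = (2400 × £47.75 + 596 × £95.50) ÷ 60 = £2858.63.

£2858.63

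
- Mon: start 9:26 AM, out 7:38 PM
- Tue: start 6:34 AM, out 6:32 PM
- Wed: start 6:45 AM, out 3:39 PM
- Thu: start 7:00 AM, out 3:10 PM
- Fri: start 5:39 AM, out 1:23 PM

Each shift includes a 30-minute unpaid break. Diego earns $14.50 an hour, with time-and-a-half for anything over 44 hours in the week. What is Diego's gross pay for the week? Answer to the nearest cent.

$648.15

Mon: 9:26 AM–7:38 PM = 10 h 12 min; less 30 min break → 9 h 42 min
Tue: 6:34 AM–6:32 PM = 11 h 58 min; less 30 min break → 11 h 28 min
Wed: 6:45 AM–3:39 PM = 8 h 54 min; less 30 min break → 8 h 24 min
Thu: 7:00 AM–3:10 PM = 8 h 10 min; less 30 min break → 7 h 40 min
Fri: 5:39 AM–1:23 PM = 7 h 44 min; less 30 min break → 7 h 14 min
Total worked: 44 h 28 min = 2668 min.
Regular 44 h 0 min = 2640 min at $14.50/h; overtime 0 h 28 min = 28 min at $21.75/h.
Pay = (2640 × $14.50 + 28 × $21.75) ÷ 60 = $648.15.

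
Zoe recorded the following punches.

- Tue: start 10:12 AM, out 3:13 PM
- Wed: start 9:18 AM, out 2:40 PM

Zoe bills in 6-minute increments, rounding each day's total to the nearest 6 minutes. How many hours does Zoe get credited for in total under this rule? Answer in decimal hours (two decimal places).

Tue: 10:12 AM–3:13 PM = 5 h 1 min → rounds to 5 h 0 min
Wed: 9:18 AM–2:40 PM = 5 h 22 min → rounds to 5 h 24 min
Total credited: 10 h 24 min.

10.40 hours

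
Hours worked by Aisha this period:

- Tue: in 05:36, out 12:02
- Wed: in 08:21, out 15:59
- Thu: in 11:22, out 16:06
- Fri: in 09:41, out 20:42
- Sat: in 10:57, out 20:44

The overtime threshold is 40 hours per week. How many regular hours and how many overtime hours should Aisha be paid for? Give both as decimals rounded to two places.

Regular 39.60 hours, overtime 0.00 hours

Tue: 05:36–12:02 = 6 h 26 min
Wed: 08:21–15:59 = 7 h 38 min
Thu: 11:22–16:06 = 4 h 44 min
Fri: 09:41–20:42 = 11 h 1 min
Sat: 10:57–20:44 = 9 h 47 min
Total worked: 39 h 36 min = 39.60 h.
Threshold 40 h → overtime 0 h 0 min, regular 39 h 36 min.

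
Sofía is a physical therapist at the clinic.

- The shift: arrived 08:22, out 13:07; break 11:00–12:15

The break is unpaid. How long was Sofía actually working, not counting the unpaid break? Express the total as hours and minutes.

The shift: 08:22–13:07 = 4 h 45 min; less 75 min break → 3 h 30 min

3 h 30 min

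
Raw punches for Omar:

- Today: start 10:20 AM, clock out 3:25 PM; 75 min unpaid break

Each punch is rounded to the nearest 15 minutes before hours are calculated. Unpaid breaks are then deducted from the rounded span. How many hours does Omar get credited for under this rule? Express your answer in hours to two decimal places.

Today: in 10:20 AM→10:15 AM, out 3:25 PM→3:30 PM; 5 h 15 min − 75 min = 4 h 0 min

4.00 hours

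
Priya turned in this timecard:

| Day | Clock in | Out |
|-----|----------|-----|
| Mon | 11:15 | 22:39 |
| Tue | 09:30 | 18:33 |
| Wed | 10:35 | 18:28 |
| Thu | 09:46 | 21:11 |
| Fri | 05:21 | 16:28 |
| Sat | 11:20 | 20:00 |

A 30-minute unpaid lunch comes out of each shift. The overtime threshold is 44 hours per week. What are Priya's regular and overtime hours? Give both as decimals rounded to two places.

Mon: 11:15–22:39 = 11 h 24 min; less 30 min break → 10 h 54 min
Tue: 09:30–18:33 = 9 h 3 min; less 30 min break → 8 h 33 min
Wed: 10:35–18:28 = 7 h 53 min; less 30 min break → 7 h 23 min
Thu: 09:46–21:11 = 11 h 25 min; less 30 min break → 10 h 55 min
Fri: 05:21–16:28 = 11 h 7 min; less 30 min break → 10 h 37 min
Sat: 11:20–20:00 = 8 h 40 min; less 30 min break → 8 h 10 min
Total worked: 56 h 32 min = 56.53 h.
Threshold 44 h → overtime 12 h 32 min, regular 44 h 0 min.

Regular 44.00 hours, overtime 12.53 hours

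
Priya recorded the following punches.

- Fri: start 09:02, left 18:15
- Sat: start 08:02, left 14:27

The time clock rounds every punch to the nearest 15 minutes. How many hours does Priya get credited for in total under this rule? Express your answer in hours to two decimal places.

Fri: in 09:02→09:00, out 18:15→18:15; 9 h 15 min
Sat: in 08:02→08:00, out 14:27→14:30; 6 h 30 min
Total credited: 15 h 45 min.

15.75 hours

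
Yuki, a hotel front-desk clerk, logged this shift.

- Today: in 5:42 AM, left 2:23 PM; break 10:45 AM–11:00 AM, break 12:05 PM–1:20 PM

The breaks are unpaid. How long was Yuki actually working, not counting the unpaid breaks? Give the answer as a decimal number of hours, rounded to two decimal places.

Today: 5:42 AM–2:23 PM = 8 h 41 min; less 90 min break → 7 h 11 min

7.18 hours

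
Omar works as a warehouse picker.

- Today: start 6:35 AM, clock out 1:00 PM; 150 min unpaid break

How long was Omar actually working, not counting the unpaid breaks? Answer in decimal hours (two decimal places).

Today: 6:35 AM–1:00 PM = 6 h 25 min; less 150 min break → 3 h 55 min

3.92 hours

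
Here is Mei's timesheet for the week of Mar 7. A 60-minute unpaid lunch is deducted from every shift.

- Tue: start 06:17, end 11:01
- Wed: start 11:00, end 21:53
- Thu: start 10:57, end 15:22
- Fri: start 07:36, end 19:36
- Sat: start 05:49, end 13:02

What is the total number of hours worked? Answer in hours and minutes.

Tue: 06:17–11:01 = 4 h 44 min; less 60 min break → 3 h 44 min
Wed: 11:00–21:53 = 10 h 53 min; less 60 min break → 9 h 53 min
Thu: 10:57–15:22 = 4 h 25 min; less 60 min break → 3 h 25 min
Fri: 07:36–19:36 = 12 h 0 min; less 60 min break → 11 h 0 min
Sat: 05:49–13:02 = 7 h 13 min; less 60 min break → 6 h 13 min
Total: 3 h 44 min + 9 h 53 min + 3 h 25 min + 11 h 0 min + 6 h 13 min = 34 h 15 min.

34 h 15 min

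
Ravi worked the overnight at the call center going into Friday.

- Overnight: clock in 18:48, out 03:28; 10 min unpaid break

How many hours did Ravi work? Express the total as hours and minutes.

Overnight: 18:48 → midnight = 5 h 12 min; midnight → 03:28 = 3 h 28 min; span 8 h 40 min; less 10 min break → 8 h 30 min

8 h 30 min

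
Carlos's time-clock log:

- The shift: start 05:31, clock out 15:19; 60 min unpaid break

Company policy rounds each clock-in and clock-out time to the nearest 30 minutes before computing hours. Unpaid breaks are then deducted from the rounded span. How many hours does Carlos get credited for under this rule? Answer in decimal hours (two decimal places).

The shift: in 05:31→05:30, out 15:19→15:30; 10 h 0 min − 60 min = 9 h 0 min

9.00 hours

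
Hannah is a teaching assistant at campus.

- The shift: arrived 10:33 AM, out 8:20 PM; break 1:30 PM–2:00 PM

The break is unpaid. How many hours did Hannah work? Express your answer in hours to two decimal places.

9.28 hours

The shift: 10:33 AM–8:20 PM = 9 h 47 min; less 30 min break → 9 h 17 min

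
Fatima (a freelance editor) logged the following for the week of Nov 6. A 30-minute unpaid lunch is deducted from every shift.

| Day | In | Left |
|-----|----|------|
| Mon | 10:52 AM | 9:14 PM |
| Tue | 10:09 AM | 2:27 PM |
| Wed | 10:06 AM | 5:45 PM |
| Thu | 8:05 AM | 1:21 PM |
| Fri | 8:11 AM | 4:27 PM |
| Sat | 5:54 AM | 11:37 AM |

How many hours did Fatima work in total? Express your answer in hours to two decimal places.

38.57 hours

Mon: 10:52 AM–9:14 PM = 10 h 22 min; less 30 min break → 9 h 52 min
Tue: 10:09 AM–2:27 PM = 4 h 18 min; less 30 min break → 3 h 48 min
Wed: 10:06 AM–5:45 PM = 7 h 39 min; less 30 min break → 7 h 9 min
Thu: 8:05 AM–1:21 PM = 5 h 16 min; less 30 min break → 4 h 46 min
Fri: 8:11 AM–4:27 PM = 8 h 16 min; less 30 min break → 7 h 46 min
Sat: 5:54 AM–11:37 AM = 5 h 43 min; less 30 min break → 5 h 13 min
Total: 9 h 52 min + 3 h 48 min + 7 h 9 min + 4 h 46 min + 7 h 46 min + 5 h 13 min = 38 h 34 min.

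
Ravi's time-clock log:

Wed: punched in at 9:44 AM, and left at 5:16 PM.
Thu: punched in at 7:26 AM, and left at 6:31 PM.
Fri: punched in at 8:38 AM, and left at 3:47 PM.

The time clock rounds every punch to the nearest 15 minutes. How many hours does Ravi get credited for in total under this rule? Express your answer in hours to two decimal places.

Wed: in 9:44 AM→9:45 AM, out 5:16 PM→5:15 PM; 7 h 30 min
Thu: in 7:26 AM→7:30 AM, out 6:31 PM→6:30 PM; 11 h 0 min
Fri: in 8:38 AM→8:45 AM, out 3:47 PM→3:45 PM; 7 h 0 min
Total credited: 25 h 30 min.

25.50 hours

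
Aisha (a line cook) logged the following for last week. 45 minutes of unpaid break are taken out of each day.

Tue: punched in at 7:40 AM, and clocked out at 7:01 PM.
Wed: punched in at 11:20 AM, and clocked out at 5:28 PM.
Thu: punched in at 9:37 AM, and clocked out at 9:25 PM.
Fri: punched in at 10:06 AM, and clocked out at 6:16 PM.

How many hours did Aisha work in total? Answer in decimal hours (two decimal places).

Tue: 7:40 AM–7:01 PM = 11 h 21 min; less 45 min break → 10 h 36 min
Wed: 11:20 AM–5:28 PM = 6 h 8 min; less 45 min break → 5 h 23 min
Thu: 9:37 AM–9:25 PM = 11 h 48 min; less 45 min break → 11 h 3 min
Fri: 10:06 AM–6:16 PM = 8 h 10 min; less 45 min break → 7 h 25 min
Total: 10 h 36 min + 5 h 23 min + 11 h 3 min + 7 h 25 min = 34 h 27 min.

34.45 hours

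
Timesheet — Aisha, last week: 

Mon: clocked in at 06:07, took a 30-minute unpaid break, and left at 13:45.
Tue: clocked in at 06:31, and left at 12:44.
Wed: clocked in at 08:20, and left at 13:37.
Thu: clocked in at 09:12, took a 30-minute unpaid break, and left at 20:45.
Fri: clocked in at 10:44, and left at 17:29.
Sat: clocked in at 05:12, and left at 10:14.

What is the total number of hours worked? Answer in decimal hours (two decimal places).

Mon: 06:07–13:45 = 7 h 38 min; less 30 min break → 7 h 8 min
Tue: 06:31–12:44 = 6 h 13 min
Wed: 08:20–13:37 = 5 h 17 min
Thu: 09:12–20:45 = 11 h 33 min; less 30 min break → 11 h 3 min
Fri: 10:44–17:29 = 6 h 45 min
Sat: 05:12–10:14 = 5 h 2 min
Total: 7 h 8 min + 6 h 13 min + 5 h 17 min + 11 h 3 min + 6 h 45 min + 5 h 2 min = 41 h 28 min.

41.47 hours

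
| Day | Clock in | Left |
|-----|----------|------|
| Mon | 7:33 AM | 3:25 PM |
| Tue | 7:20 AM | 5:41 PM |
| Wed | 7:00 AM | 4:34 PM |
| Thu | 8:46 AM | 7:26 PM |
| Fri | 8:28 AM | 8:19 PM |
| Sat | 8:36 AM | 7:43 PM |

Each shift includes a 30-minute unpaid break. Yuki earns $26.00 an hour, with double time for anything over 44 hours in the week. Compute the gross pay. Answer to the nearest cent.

Mon: 7:33 AM–3:25 PM = 7 h 52 min; less 30 min break → 7 h 22 min
Tue: 7:20 AM–5:41 PM = 10 h 21 min; less 30 min break → 9 h 51 min
Wed: 7:00 AM–4:34 PM = 9 h 34 min; less 30 min break → 9 h 4 min
Thu: 8:46 AM–7:26 PM = 10 h 40 min; less 30 min break → 10 h 10 min
Fri: 8:28 AM–8:19 PM = 11 h 51 min; less 30 min break → 11 h 21 min
Sat: 8:36 AM–7:43 PM = 11 h 7 min; less 30 min break → 10 h 37 min
Total worked: 58 h 25 min = 3505 min.
Regular 44 h 0 min = 2640 min at $26.00/h; overtime 14 h 25 min = 865 min at $52.00/h.
Pay = (2640 × $26.00 + 865 × $52.00) ÷ 60 = $1893.67.

$1893.67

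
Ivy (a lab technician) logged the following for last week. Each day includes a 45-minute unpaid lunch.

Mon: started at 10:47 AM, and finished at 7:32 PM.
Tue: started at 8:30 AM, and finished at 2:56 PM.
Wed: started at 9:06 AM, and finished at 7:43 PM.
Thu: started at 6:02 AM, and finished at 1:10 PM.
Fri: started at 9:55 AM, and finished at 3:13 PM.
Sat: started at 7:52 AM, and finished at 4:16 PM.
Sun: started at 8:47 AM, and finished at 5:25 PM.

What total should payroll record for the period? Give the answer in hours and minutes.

Mon: 10:47 AM–7:32 PM = 8 h 45 min; less 45 min break → 8 h 0 min
Tue: 8:30 AM–2:56 PM = 6 h 26 min; less 45 min break → 5 h 41 min
Wed: 9:06 AM–7:43 PM = 10 h 37 min; less 45 min break → 9 h 52 min
Thu: 6:02 AM–1:10 PM = 7 h 8 min; less 45 min break → 6 h 23 min
Fri: 9:55 AM–3:13 PM = 5 h 18 min; less 45 min break → 4 h 33 min
Sat: 7:52 AM–4:16 PM = 8 h 24 min; less 45 min break → 7 h 39 min
Sun: 8:47 AM–5:25 PM = 8 h 38 min; less 45 min break → 7 h 53 min
Total: 8 h 0 min + 5 h 41 min + 9 h 52 min + 6 h 23 min + 4 h 33 min + 7 h 39 min + 7 h 53 min = 50 h 1 min.

50 h 1 min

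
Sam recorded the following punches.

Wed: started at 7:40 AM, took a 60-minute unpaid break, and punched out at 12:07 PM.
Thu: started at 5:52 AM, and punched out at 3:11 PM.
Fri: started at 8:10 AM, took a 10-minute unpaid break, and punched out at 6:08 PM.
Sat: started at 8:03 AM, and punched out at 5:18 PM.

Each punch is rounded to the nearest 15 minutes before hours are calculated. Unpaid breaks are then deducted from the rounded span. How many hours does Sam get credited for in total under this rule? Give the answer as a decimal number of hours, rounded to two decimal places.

Wed: in 7:40 AM→7:45 AM, out 12:07 PM→12:00 PM; 4 h 15 min − 60 min = 3 h 15 min
Thu: in 5:52 AM→5:45 AM, out 3:11 PM→3:15 PM; 9 h 30 min
Fri: in 8:10 AM→8:15 AM, out 6:08 PM→6:15 PM; 10 h 0 min − 10 min = 9 h 50 min
Sat: in 8:03 AM→8:00 AM, out 5:18 PM→5:15 PM; 9 h 15 min
Total credited: 31 h 50 min.

31.83 hours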